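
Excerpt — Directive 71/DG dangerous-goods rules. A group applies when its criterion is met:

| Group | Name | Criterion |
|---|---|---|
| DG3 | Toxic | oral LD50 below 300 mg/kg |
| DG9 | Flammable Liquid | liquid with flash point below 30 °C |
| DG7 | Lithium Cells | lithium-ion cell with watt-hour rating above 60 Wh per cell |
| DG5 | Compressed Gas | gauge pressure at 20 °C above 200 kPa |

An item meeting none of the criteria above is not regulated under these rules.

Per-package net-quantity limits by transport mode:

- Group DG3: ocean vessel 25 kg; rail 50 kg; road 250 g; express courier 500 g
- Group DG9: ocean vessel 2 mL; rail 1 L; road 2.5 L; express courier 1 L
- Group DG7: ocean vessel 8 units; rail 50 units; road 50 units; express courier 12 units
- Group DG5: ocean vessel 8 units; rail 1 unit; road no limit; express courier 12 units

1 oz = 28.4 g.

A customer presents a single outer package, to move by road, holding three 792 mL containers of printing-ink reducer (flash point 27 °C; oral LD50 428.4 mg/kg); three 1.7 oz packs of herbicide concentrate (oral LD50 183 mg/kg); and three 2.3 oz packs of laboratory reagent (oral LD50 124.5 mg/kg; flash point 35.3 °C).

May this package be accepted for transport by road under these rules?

Printing-ink reducer: flash point 27 °C < 30 °C → Group DG9 (Flammable Liquid).
The herbicide concentrate has oral LD50 183 mg/kg, which is < 300 mg/kg, so it is Group DG3 (Toxic).
Oral LD50 124.5 mg/kg meets the Group DG3 criterion (Toxic), so the laboratory reagent is Group DG3.
Group DG3 net quantity: (three 1.7 oz packs = 144.84 g) + (three 2.3 oz packs = 195.96 g) = 340.8 g.
That exceeds the Group DG3 road limit of 250 g.
Group DG9 quantity: three 792 mL containers = 2.376 L.
That is within the Group DG9 road limit of 2.5 L.

No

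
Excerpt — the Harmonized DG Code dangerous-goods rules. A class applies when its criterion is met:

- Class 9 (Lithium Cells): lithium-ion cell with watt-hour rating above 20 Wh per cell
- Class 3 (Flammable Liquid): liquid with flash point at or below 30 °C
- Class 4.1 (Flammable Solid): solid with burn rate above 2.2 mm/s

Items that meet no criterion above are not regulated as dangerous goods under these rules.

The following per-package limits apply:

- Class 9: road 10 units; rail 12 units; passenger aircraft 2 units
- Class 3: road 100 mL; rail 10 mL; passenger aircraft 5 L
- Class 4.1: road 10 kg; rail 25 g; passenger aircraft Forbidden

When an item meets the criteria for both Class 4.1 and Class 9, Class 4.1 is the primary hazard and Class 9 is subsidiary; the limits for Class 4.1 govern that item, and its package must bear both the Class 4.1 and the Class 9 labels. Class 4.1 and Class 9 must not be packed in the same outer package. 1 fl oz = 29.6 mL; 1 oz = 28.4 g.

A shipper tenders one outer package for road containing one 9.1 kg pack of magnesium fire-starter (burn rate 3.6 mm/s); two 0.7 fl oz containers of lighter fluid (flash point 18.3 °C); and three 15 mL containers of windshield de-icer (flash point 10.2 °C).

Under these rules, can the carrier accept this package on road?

Yes

The magnesium fire-starter has burn rate 3.6 mm/s, which is > 2.2 mm/s, so it is Class 4.1 (Flammable Solid).
Lighter fluid: flash point 18.3 °C ≤ 30 °C → Class 3 (Flammable Liquid).
The windshield de-icer has flash point 10.2 °C, which is ≤ 30 °C, so it is Class 3 (Flammable Liquid).
Class 4.1 quantity: 9.1 kg.
9.1 kg is within the road limit of 10 kg for Class 4.1.
Total Class 3: (two 0.7 fl oz containers = 41.44 mL) + (three 15 mL containers = 45 mL) = 86.44 mL.
86.44 mL is within the road limit of 100 mL for Class 3.
The segregation rule (Class 4.1 with Class 9) does not apply to Class 4.1 with Class 3.
Every hazard class is within its road limit and no segregation rule is violated.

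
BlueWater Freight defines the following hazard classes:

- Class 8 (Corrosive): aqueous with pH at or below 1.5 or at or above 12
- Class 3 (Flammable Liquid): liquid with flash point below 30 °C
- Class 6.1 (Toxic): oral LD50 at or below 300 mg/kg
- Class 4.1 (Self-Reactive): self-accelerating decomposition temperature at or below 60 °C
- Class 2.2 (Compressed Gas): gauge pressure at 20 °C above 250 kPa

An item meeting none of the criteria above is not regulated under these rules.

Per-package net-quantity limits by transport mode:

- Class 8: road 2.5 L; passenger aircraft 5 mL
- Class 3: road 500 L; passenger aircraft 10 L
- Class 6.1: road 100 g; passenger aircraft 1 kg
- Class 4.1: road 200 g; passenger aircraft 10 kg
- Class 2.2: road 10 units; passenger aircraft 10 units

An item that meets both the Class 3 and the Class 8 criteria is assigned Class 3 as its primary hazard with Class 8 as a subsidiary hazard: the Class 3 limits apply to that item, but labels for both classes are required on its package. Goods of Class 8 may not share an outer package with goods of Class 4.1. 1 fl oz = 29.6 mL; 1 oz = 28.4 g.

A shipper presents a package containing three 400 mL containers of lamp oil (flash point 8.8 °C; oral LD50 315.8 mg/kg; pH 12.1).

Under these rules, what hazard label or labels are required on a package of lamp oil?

Class 3 and 8

Flash point 8.8 °C meets the Class 3 criterion (Flammable Liquid), so the lamp oil is Class 3.
With pH 12.1 (≥ 12), the lamp oil falls in Class 8.
By the precedence rule Class 3 is primary and Class 8 is subsidiary, and that rule requires both labels on the package.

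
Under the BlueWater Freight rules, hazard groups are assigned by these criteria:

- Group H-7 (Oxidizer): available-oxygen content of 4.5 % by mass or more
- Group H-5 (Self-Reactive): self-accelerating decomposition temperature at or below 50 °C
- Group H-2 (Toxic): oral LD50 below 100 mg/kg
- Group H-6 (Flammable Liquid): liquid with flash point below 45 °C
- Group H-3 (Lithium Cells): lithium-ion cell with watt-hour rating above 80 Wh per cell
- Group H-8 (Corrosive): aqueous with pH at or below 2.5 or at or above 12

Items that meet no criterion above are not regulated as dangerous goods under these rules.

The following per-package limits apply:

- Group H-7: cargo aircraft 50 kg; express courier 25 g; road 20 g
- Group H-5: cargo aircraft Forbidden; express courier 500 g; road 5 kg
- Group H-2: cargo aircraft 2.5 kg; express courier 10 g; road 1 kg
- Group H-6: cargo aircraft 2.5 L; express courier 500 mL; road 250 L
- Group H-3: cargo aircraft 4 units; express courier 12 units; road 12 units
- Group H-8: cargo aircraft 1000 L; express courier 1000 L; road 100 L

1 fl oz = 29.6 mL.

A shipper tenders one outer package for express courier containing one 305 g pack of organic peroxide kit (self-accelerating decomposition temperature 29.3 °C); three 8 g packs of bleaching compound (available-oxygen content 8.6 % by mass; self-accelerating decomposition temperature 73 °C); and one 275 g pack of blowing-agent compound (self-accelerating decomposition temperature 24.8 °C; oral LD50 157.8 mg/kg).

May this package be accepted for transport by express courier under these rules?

No

Organic peroxide kit: self-accelerating decomposition temperature 29.3 °C ≤ 50 °C → Group H-5 (Self-Reactive).
The bleaching compound has available-oxygen content 8.6 % by mass, which is ≥ 4.5 % by mass, so it is Group H-7 (Oxidizer).
Self-accelerating decomposition temperature 24.8 °C meets the Group H-5 criterion (Self-Reactive), so the blowing-agent compound is Group H-5.
Total Group H-5: 305 g + 275 g = 580 g.
That exceeds the Group H-5 express courier limit of 500 g.
Group H-7 quantity: three 8 g packs = 24 g.
That is within the Group H-7 express courier limit of 25 g.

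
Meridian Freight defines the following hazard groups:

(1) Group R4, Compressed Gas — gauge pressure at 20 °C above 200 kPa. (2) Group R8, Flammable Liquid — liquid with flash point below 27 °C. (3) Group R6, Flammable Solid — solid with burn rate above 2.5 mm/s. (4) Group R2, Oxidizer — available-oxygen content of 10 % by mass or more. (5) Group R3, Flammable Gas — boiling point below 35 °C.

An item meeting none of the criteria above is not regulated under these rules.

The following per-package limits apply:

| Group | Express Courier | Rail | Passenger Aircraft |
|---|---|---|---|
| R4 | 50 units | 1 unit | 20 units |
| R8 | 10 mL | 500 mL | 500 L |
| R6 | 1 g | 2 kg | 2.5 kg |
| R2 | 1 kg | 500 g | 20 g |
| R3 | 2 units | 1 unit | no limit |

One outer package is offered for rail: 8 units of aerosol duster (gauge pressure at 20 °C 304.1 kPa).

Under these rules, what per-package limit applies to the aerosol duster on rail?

The aerosol duster has gauge pressure at 20 °C 304.1 kPa, which is > 200 kPa, so it is Group R4 (Compressed Gas).
The rail limit for Group R4 is 1 unit.

1 unit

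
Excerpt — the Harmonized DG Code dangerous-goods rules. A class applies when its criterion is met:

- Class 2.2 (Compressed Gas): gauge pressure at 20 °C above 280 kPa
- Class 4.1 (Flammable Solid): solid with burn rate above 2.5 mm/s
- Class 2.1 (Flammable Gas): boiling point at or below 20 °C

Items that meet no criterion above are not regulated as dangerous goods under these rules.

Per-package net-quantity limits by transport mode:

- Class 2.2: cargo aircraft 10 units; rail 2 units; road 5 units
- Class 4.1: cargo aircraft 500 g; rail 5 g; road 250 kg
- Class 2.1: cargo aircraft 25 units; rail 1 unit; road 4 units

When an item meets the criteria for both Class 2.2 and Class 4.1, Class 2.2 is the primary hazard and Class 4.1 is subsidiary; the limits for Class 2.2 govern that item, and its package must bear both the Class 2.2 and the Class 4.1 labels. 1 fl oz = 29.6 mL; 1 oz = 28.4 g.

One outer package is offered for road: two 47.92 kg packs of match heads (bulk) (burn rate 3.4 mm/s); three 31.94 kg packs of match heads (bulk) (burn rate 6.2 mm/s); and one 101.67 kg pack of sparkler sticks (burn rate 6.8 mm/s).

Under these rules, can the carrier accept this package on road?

No

Match heads (bulk): burn rate 3.4 mm/s > 2.5 mm/s → Class 4.1 (Flammable Solid).
Match heads (bulk): burn rate 6.2 mm/s > 2.5 mm/s → Class 4.1 (Flammable Solid).
The sparkler sticks have burn rate 6.8 mm/s, which is > 2.5 mm/s, so they are Class 4.1 (Flammable Solid).
Class 4.1 net quantity: (two 47.92 kg packs = 95.84 kg) + (three 31.94 kg packs = 95.82 kg) + 101.67 kg = 293.33 kg.
That exceeds the Class 4.1 road limit of 250 kg.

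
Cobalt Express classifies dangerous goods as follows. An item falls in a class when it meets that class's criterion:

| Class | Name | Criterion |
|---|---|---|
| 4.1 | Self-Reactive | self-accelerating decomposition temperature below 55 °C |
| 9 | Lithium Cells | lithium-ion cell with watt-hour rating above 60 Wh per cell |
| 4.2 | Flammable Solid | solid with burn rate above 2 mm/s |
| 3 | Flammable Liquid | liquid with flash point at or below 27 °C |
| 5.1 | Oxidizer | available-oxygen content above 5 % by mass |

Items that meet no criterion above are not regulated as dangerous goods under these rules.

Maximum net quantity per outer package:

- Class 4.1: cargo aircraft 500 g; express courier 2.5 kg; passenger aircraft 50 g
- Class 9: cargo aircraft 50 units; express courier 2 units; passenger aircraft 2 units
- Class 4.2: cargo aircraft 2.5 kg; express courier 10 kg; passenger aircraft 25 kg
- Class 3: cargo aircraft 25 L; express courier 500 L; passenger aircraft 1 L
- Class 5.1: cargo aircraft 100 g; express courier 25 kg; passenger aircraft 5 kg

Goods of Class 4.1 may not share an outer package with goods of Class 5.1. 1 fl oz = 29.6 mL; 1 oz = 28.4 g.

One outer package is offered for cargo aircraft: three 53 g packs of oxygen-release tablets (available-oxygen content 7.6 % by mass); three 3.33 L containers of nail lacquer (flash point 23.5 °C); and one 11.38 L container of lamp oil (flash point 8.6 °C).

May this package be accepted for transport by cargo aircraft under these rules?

No

With available-oxygen content 7.6 % by mass (> 5 % by mass), the oxygen-release tablets fall in Class 5.1.
Flash point 23.5 °C meets the Class 3 criterion (Flammable Liquid), so the nail lacquer is Class 3.
With flash point 8.6 °C (≤ 27 °C), the lamp oil falls in Class 3.
Class 3 net quantity: (three 3.33 L containers = 9.99 L) + 11.38 L = 21.37 L.
21.37 L ≤ 25 L (cargo aircraft limit, Class 3) — within limit.
Class 5.1 quantity: three 53 g packs = 159 g.
That exceeds the Class 5.1 cargo aircraft limit of 100 g.
The segregation rule (Class 4.1 with Class 5.1) does not apply to Class 3 with Class 5.1.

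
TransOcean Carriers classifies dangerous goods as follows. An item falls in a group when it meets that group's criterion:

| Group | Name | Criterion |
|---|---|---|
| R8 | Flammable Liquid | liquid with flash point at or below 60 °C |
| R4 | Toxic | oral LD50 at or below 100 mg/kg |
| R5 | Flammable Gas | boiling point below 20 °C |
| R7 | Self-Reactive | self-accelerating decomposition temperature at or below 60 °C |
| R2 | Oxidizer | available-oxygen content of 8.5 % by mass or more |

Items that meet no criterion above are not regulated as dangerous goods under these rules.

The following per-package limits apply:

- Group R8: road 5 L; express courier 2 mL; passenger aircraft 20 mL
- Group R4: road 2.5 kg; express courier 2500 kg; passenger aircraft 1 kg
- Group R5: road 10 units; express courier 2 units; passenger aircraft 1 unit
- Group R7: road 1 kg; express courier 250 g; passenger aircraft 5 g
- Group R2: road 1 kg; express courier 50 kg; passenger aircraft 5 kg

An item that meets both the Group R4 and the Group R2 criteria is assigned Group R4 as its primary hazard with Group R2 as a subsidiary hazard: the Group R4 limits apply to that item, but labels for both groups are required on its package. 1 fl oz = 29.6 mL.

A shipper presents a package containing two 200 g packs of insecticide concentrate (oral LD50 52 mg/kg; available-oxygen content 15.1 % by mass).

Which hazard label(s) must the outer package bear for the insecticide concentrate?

Insecticide concentrate: oral LD50 52 mg/kg ≤ 100 mg/kg → Group R4 (Toxic).
Available-oxygen content 15.1 % by mass meets the Group R2 criterion (Oxidizer), so the insecticide concentrate is Group R2.
By the precedence rule Group R4 is primary and Group R2 is subsidiary, and that rule requires both labels on the package.

Group R2 and R4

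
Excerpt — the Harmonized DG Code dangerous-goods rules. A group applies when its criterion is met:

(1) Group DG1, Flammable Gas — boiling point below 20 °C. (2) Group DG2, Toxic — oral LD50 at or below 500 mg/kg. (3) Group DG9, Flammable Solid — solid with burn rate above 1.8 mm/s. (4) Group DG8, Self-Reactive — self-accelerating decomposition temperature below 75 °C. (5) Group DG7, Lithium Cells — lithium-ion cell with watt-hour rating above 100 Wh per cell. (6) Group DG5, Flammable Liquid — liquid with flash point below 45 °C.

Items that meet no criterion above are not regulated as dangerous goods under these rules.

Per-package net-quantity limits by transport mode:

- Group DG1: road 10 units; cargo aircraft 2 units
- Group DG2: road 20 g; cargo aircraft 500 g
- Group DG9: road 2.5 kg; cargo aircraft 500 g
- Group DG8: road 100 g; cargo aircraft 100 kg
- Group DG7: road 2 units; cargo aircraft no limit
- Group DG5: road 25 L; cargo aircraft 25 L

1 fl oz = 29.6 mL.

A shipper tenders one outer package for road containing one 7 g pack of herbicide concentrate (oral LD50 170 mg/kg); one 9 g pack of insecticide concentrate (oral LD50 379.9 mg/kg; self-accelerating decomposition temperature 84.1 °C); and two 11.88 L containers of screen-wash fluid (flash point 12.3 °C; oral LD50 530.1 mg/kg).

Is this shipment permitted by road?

Yes

Herbicide concentrate: oral LD50 170 mg/kg ≤ 500 mg/kg → Group DG2 (Toxic).
The insecticide concentrate has oral LD50 379.9 mg/kg, which is ≤ 500 mg/kg, so it is Group DG2 (Toxic).
Screen-wash fluid: flash point 12.3 °C < 45 °C → Group DG5 (Flammable Liquid).
Total Group DG2: 7 g + 9 g = 16 g.
16 g ≤ 20 g (road limit, Group DG2) — within limit.
Group DG5 quantity: two 11.88 L containers = 23.76 L.
23.76 L ≤ 25 L (road limit, Group DG5) — within limit.
Every hazard group is within its road limit and no segregation rule is violated.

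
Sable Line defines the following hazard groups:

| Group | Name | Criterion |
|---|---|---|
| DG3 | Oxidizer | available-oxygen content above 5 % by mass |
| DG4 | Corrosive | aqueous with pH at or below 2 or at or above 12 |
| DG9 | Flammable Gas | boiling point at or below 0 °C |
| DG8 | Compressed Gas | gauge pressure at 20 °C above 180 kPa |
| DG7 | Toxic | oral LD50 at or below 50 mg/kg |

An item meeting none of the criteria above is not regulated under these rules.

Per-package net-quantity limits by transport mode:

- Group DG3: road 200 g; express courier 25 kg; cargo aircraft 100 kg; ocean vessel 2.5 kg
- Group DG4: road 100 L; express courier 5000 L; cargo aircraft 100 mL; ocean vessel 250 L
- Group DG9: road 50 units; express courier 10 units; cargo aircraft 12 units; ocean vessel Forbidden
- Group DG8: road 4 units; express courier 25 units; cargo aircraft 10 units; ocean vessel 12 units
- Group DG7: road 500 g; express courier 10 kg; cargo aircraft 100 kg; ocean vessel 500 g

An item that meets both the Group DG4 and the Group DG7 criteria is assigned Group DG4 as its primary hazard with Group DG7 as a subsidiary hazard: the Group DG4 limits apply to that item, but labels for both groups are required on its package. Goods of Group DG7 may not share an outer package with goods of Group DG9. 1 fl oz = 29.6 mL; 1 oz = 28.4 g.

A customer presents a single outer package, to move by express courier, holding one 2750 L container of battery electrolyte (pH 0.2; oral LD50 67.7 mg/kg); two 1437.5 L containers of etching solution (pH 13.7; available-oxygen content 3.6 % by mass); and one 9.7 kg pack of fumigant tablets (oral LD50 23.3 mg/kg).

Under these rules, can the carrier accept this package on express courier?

With pH 0.2 (≤ 2), the battery electrolyte falls in Group DG4.
pH 13.7 meets the Group DG4 criterion (Corrosive), so the etching solution is Group DG4.
Fumigant tablets: oral LD50 23.3 mg/kg ≤ 50 mg/kg → Group DG7 (Toxic).
Total Group DG4: 2750 L + (two 1437.5 L containers = 2875 L) = 5625 L.
5625 L exceeds the express courier limit of 5000 L for Group DG4.
Group DG7 quantity: 9.7 kg.
9.7 kg ≤ 10 kg (express courier limit, Group DG7) — within limit.
The segregation rule (Group DG7 with Group DG9) does not apply to Group DG4 with Group DG7.

No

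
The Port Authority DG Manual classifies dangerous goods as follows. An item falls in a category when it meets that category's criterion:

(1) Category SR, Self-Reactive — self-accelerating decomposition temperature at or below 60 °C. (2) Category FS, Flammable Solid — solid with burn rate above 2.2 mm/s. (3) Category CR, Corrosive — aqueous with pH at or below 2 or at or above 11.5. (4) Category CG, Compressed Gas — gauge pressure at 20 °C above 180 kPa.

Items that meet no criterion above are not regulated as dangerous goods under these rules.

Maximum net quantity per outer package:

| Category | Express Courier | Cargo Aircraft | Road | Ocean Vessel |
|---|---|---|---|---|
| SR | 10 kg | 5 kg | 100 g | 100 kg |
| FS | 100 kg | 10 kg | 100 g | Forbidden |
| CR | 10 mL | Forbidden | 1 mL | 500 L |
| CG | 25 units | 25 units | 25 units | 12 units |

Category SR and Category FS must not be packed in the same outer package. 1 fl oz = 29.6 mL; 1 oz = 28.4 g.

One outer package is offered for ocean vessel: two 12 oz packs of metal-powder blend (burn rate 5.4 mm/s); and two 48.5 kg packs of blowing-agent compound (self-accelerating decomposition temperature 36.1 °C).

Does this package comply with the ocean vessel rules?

No

The metal-powder blend has burn rate 5.4 mm/s, which is > 2.2 mm/s, so it is Category FS (Flammable Solid).
Blowing-agent compound: self-accelerating decomposition temperature 36.1 °C ≤ 60 °C → Category SR (Self-Reactive).
Category SR quantity: two 48.5 kg packs = 97 kg.
97 kg is within the ocean vessel limit of 100 kg for Category SR.
Category FS quantity: two 12 oz packs = 681.6 g.
Category FS is Forbidden by ocean vessel.
Category SR and Category FS may not share an outer package.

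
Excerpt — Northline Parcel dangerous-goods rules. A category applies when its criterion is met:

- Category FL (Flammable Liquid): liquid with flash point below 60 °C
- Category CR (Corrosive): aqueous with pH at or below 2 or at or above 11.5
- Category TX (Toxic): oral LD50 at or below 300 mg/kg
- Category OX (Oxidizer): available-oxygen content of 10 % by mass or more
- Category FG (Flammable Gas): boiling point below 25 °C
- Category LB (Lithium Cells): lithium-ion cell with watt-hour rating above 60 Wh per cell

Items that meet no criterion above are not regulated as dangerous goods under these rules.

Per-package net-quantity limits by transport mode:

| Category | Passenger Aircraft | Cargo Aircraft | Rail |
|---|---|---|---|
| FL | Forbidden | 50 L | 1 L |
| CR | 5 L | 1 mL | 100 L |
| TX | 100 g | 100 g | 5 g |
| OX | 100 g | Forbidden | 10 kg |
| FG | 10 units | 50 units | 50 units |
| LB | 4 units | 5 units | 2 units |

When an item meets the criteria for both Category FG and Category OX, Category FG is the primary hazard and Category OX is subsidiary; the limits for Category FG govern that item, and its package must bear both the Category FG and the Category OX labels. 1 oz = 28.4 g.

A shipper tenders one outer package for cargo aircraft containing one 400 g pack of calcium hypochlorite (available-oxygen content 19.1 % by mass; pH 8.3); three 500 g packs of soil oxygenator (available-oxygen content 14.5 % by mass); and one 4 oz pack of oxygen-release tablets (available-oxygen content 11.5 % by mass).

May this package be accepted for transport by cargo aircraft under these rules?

Available-oxygen content 19.1 % by mass meets the Category OX criterion (Oxidizer), so the calcium hypochlorite is Category OX.
Soil oxygenator: available-oxygen content 14.5 % by mass ≥ 10 % by mass → Category OX (Oxidizer).
Oxygen-release tablets: available-oxygen content 11.5 % by mass ≥ 10 % by mass → Category OX (Oxidizer).
Category OX net quantity: 400 g + (three 500 g packs = 1.5 kg) + (one 4 oz pack = 113.6 g) = 2013.6 g.
Category OX is Forbidden by cargo aircraft.

No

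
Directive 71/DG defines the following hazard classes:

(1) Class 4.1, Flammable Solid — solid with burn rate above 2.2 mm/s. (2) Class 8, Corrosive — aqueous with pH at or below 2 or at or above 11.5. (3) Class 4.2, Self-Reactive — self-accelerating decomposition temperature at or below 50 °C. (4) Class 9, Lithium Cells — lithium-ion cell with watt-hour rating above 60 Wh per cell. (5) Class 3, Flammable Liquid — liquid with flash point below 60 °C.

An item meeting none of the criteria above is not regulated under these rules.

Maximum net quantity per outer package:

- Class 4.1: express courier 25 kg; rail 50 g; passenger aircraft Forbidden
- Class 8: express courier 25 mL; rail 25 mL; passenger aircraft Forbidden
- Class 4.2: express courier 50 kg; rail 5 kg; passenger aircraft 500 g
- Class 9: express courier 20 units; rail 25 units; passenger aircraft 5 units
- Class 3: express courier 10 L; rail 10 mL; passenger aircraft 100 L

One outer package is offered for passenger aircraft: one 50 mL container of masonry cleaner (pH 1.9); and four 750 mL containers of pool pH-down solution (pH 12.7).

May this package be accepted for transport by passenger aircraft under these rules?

No

pH 1.9 meets the Class 8 criterion (Corrosive), so the masonry cleaner is Class 8.
With pH 12.7 (≥ 11.5), the pool pH-down solution falls in Class 8.
Class 8 net quantity: 50 mL + (four 750 mL containers = 3 L) = 3.05 L.
By passenger aircraft, Class 8 is Forbidden regardless of quantity.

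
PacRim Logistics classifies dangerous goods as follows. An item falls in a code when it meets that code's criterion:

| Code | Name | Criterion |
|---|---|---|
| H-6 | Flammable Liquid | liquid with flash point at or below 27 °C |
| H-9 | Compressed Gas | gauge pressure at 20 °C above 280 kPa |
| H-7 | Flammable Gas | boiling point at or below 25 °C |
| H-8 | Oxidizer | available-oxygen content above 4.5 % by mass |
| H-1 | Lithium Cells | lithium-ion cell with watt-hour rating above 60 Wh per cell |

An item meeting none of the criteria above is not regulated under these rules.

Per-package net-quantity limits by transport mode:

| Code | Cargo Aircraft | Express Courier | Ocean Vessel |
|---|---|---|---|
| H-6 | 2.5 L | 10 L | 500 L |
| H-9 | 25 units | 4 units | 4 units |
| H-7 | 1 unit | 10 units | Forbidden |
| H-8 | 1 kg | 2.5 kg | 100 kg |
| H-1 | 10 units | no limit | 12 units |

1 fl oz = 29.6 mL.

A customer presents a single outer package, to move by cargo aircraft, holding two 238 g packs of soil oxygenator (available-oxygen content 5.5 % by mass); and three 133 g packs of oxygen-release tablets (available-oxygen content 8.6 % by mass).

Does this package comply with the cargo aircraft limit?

With available-oxygen content 5.5 % by mass (> 4.5 % by mass), the soil oxygenator falls in Code H-8.
With available-oxygen content 8.6 % by mass (> 4.5 % by mass), the oxygen-release tablets fall in Code H-8.
Total Code H-8: (two 238 g packs = 476 g) + (three 133 g packs = 399 g) = 875 g.
That is within the Code H-8 cargo aircraft limit of 1 kg.

Yes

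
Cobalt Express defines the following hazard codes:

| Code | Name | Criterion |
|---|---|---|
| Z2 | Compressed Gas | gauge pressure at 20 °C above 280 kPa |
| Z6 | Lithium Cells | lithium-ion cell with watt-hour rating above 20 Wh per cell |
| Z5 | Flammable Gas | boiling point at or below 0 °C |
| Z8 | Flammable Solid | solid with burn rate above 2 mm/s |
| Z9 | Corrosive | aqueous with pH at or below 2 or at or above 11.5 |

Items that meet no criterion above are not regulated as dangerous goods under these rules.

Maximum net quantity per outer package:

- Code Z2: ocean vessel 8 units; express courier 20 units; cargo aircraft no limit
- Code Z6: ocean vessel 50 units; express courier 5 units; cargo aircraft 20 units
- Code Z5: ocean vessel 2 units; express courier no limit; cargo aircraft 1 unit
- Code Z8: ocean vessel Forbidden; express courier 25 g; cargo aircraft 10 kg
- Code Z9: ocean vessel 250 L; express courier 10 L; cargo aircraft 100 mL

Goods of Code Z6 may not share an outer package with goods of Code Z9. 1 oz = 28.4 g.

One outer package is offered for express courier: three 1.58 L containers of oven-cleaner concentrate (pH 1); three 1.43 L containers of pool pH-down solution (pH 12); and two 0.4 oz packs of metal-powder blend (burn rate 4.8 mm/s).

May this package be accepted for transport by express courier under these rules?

Yes

Oven-cleaner concentrate: pH 1 ≤ 2 → Code Z9 (Corrosive).
Pool pH-down solution: pH 12 ≥ 11.5 → Code Z9 (Corrosive).
The metal-powder blend has burn rate 4.8 mm/s, which is > 2 mm/s, so it is Code Z8 (Flammable Solid).
Code Z9 net quantity: (three 1.58 L containers = 4.74 L) + (three 1.43 L containers = 4.29 L) = 9.03 L.
That is within the Code Z9 express courier limit of 10 L.
Code Z8 quantity: two 0.4 oz packs = 22.72 g.
That is within the Code Z8 express courier limit of 25 g.
The segregation rule (Code Z6 with Code Z9) does not apply to Code Z9 with Code Z8.
Every hazard code is within its express courier limit and no segregation rule is violated.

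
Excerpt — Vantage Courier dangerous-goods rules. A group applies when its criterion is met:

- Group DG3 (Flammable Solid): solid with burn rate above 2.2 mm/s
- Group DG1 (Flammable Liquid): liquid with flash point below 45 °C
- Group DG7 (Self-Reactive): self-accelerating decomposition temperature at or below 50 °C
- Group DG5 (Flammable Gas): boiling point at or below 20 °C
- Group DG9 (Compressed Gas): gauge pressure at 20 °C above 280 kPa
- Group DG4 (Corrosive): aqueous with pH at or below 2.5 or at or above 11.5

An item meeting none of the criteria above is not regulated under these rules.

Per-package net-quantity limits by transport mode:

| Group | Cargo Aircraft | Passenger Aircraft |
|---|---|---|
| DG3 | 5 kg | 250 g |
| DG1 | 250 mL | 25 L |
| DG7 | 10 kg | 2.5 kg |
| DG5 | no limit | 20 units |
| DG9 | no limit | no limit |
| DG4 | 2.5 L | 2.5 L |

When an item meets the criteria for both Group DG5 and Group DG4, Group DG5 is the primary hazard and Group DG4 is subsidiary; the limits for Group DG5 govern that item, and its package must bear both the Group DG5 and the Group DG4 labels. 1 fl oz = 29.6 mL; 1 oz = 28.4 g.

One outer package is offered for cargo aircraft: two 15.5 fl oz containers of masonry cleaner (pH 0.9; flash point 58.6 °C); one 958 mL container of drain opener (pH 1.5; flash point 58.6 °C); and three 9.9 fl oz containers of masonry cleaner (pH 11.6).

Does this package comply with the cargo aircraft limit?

The masonry cleaner has pH 0.9, which is ≤ 2.5, so it is Group DG4 (Corrosive).
pH 1.5 meets the Group DG4 criterion (Corrosive), so the drain opener is Group DG4.
The masonry cleaner has pH 11.6, which is ≥ 11.5, so it is Group DG4 (Corrosive).
Group DG4 net quantity: (two 15.5 fl oz containers = 917.6 mL) + 958 mL + (three 9.9 fl oz containers = 879.12 mL) = 2754.72 mL.
That exceeds the Group DG4 cargo aircraft limit of 2.5 L.

No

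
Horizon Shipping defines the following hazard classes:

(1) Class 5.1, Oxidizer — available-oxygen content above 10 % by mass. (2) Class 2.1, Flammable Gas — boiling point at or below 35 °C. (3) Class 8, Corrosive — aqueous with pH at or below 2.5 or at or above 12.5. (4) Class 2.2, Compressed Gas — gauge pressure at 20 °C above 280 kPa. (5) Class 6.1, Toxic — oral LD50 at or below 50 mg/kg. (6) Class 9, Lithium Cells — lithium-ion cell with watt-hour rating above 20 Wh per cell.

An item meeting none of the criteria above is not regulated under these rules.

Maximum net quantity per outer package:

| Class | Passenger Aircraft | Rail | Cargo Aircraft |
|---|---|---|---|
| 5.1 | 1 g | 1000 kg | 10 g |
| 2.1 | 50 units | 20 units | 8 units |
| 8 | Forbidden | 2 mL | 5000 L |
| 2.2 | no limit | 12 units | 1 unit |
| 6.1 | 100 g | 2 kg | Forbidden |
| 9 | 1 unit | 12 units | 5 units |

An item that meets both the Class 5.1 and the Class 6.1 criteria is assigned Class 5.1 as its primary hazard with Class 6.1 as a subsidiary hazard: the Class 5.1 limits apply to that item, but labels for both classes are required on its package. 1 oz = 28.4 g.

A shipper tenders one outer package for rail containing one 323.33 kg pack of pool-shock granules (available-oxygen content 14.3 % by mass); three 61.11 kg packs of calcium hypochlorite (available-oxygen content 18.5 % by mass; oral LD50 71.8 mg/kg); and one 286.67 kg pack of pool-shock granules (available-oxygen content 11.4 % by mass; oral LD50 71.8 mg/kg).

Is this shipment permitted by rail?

With available-oxygen content 14.3 % by mass (> 10 % by mass), the pool-shock granules fall in Class 5.1.
Available-oxygen content 18.5 % by mass meets the Class 5.1 criterion (Oxidizer), so the calcium hypochlorite is Class 5.1.
With available-oxygen content 11.4 % by mass (> 10 % by mass), the pool-shock granules fall in Class 5.1.
Total Class 5.1: 323.33 kg + (three 61.11 kg packs = 183.33 kg) + 286.67 kg = 793.33 kg.
793.33 kg ≤ 1000 kg (rail limit, Class 5.1) — within limit.

Yes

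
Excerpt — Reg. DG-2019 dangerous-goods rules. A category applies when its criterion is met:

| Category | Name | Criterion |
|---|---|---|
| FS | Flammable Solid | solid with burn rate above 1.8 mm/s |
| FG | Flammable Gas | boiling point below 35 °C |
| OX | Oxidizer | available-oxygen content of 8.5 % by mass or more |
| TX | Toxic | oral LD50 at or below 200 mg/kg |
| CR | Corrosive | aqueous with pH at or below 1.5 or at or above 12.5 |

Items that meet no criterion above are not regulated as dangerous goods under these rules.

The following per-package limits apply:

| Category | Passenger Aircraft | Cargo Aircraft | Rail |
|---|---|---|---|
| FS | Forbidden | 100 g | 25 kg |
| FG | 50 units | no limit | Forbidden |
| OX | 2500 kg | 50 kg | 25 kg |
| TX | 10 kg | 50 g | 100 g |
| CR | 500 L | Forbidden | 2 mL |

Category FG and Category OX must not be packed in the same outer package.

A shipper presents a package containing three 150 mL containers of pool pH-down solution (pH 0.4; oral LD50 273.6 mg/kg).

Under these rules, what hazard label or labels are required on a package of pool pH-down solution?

pH 0.4 meets the Category CR criterion (Corrosive), so the pool pH-down solution is Category CR.
Only the Category CR label is required.

Category CR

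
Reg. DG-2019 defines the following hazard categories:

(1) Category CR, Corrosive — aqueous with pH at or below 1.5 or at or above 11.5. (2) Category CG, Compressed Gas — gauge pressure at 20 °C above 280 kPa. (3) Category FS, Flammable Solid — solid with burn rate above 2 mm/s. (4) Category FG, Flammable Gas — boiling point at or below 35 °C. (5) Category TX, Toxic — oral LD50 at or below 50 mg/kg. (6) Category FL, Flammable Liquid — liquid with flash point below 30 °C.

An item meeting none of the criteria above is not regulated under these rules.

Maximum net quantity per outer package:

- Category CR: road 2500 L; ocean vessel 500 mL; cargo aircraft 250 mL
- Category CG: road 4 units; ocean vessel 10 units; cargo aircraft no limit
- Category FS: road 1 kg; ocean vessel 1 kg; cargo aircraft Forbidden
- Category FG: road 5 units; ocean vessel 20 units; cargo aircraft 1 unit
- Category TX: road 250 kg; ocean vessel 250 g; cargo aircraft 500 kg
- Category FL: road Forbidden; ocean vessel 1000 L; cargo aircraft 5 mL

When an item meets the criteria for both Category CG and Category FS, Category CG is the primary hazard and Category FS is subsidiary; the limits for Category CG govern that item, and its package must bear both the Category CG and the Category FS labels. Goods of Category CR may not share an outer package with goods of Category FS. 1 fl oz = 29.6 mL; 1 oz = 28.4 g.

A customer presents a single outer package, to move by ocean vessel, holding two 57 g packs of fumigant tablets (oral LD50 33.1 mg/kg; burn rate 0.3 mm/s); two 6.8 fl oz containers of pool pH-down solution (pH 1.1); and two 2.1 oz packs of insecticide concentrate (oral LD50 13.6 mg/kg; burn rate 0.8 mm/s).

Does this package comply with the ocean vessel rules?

Yes

Oral LD50 33.1 mg/kg meets the Category TX criterion (Toxic), so the fumigant tablets are Category TX.
pH 1.1 meets the Category CR criterion (Corrosive), so the pool pH-down solution is Category CR.
The insecticide concentrate has oral LD50 13.6 mg/kg, which is ≤ 50 mg/kg, so it is Category TX (Toxic).
Category CR quantity: two 6.8 fl oz containers = 402.56 mL.
402.56 mL ≤ 500 mL (ocean vessel limit, Category CR) — within limit.
Category TX net quantity: (two 57 g packs = 114 g) + (two 2.1 oz packs = 119.28 g) = 233.28 g.
233.28 g ≤ 250 g (ocean vessel limit, Category TX) — within limit.
The segregation rule (Category CR with Category FS) does not apply to Category CR with Category TX.
Every hazard category is within its ocean vessel limit and no segregation rule is violated.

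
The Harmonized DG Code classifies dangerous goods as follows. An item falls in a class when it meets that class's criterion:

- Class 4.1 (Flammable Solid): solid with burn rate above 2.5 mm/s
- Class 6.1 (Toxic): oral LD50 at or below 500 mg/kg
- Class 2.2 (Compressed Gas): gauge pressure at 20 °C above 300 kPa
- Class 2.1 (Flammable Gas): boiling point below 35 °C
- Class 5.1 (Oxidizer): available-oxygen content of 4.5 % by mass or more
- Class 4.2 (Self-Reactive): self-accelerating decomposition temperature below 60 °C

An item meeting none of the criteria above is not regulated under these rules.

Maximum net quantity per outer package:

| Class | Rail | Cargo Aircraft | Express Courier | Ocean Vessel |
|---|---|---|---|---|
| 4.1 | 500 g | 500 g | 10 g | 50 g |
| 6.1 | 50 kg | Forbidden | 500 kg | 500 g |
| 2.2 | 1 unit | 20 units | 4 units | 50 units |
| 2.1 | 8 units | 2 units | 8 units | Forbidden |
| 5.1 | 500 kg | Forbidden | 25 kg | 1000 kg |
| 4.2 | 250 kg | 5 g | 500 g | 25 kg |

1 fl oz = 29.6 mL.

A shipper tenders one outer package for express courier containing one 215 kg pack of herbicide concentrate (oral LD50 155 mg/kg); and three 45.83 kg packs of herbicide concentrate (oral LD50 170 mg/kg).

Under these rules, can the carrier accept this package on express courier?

Herbicide concentrate: oral LD50 155 mg/kg ≤ 500 mg/kg → Class 6.1 (Toxic).
The herbicide concentrate has oral LD50 170 mg/kg, which is ≤ 500 mg/kg, so it is Class 6.1 (Toxic).
Total Class 6.1: 215 kg + (three 45.83 kg packs = 137.49 kg) = 352.49 kg.
352.49 kg ≤ 500 kg (express courier limit, Class 6.1) — within limit.

Yes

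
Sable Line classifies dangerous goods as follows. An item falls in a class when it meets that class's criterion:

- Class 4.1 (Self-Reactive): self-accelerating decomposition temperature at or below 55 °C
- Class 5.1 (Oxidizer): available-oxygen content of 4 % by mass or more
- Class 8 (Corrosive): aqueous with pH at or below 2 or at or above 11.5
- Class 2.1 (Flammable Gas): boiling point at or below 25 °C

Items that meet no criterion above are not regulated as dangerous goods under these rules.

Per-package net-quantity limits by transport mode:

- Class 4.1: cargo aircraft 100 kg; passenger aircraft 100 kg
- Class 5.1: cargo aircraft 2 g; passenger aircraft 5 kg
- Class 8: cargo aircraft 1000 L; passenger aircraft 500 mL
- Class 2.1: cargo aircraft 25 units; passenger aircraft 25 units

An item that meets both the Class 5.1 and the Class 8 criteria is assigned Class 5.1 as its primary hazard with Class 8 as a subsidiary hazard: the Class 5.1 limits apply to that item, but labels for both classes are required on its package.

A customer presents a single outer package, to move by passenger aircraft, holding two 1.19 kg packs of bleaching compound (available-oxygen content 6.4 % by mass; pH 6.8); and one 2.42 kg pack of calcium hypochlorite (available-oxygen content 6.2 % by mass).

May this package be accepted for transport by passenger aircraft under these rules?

Yes

With available-oxygen content 6.4 % by mass (≥ 4 % by mass), the bleaching compound falls in Class 5.1.
The calcium hypochlorite has available-oxygen content 6.2 % by mass, which is ≥ 4 % by mass, so it is Class 5.1 (Oxidizer).
Class 5.1 net quantity: (two 1.19 kg packs = 2.38 kg) + 2.42 kg = 4.8 kg.
4.8 kg is within the passenger aircraft limit of 5 kg for Class 5.1.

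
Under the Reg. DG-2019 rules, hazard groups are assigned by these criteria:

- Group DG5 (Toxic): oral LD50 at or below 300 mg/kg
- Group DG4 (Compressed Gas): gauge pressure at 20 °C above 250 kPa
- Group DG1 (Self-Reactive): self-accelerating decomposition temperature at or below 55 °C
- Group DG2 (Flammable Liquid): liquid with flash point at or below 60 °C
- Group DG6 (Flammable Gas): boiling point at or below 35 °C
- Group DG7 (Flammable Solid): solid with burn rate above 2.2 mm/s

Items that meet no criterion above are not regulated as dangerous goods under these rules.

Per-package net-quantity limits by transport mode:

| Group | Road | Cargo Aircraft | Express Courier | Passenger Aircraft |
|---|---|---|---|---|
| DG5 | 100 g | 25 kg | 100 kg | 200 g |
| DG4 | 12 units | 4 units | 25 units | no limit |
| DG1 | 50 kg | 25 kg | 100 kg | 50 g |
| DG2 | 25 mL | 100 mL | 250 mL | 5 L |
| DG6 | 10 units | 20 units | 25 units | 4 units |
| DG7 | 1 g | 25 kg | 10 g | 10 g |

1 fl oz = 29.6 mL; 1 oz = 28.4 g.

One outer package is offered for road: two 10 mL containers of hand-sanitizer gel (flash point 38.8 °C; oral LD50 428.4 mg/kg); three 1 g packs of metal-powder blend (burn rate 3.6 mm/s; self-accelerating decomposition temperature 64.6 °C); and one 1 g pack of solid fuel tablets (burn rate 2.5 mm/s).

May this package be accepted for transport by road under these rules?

No

With flash point 38.8 °C (≤ 60 °C), the hand-sanitizer gel falls in Group DG2.
Burn rate 3.6 mm/s meets the Group DG7 criterion (Flammable Solid), so the metal-powder blend is Group DG7.
With burn rate 2.5 mm/s (> 2.2 mm/s), the solid fuel tablets fall in Group DG7.
Total Group DG7: (three 1 g packs = 3 g) + 1 g = 4 g.
That exceeds the Group DG7 road limit of 1 g.
Group DG2 quantity: two 10 mL containers = 20 mL.
20 mL is within the road limit of 25 mL for Group DG2.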